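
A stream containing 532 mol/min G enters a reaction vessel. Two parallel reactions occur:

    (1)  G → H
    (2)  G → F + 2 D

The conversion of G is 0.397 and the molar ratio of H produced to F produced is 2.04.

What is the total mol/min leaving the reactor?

Conversion of G: G consumed = 0.397 × 532 = 211.2 mol/min = 1ξ₁ + 1ξ₂.
Selectivity: 1ξ₁ / (1ξ₂) = 2.04 → ξ₁ = 2.04 ξ₂.
Substitute: (1·2.04 + 1) ξ₂ = 211.2 → ξ₂ = 69.48 mol/min, ξ₁ = 141.7 mol/min.
Outlet amounts (n = n₀ + Σ ν·ξ):
  G: 532 − 1(141.7) − 1(69.48) = 320.8
  H: 0 + 1(141.7) = 141.7
  F: 0 + 1(69.48) = 69.48
  D: 0 + 2(69.48) = 139
Total out = 320.8 + 141.7 + 69.48 + 139 = 671 mol/min.

671 mol/min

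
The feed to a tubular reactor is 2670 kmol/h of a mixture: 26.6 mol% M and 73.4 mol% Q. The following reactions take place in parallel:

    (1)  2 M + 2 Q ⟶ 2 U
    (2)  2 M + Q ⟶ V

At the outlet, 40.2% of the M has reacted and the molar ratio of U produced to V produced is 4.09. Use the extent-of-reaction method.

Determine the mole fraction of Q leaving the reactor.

Conversion of M: M consumed = 0.402 × 710.2 = 285.5 kmol/h = 2ξ₁ + 2ξ₂.
Selectivity: 2ξ₁ / (1ξ₂) = 4.09 → ξ₁ = 2.045 ξ₂.
Substitute: (2·2.045 + 2) ξ₂ = 285.5 → ξ₂ = 46.88 kmol/h, ξ₁ = 95.87 kmol/h.
Outlet amounts (n = n₀ + Σ ν·ξ):
  M: 710.2 − 2(95.87) − 2(46.88) = 424.7
  Q: 1960 − 2(95.87) − 1(46.88) = 1721
  U: 0 + 2(95.87) = 191.7
  V: 0 + 1(46.88) = 46.88
Total out = 2384 kmol/h; y_Q = 1721 / 2384 = 0.7218.

0.722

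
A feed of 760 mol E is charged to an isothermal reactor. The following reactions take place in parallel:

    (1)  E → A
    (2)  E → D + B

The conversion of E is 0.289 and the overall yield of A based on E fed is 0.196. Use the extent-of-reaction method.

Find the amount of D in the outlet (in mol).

70.7 mol

Yield of A: 1ξ₁ / 760 = 0.196 → ξ₁ = 149 mol.
Conversion of E: 1ξ₁ + 1ξ₂ = 0.289 × 760 = 219.6 → ξ₂ = 70.68 mol.
Outlet amounts (n = n₀ + Σ ν·ξ):
  E: 760 − 1(149) − 1(70.68) = 540.4
  A: 0 + 1(149) = 149
  D: 0 + 1(70.68) = 70.68
  B: 0 + 1(70.68) = 70.68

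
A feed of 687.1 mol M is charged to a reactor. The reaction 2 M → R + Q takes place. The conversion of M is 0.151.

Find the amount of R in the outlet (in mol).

M reacted = 0.151 × 687.1 = 103.8 mol; ν_M = −2, so ξ = 103.8/2 = 51.88 mol.
Outlet amounts (n = n₀ + ν ξ):
  M: 687.1 − 2(51.88) = 583.3
  R: 0 + 1(51.88) = 51.88
  Q: 0 + 1(51.88) = 51.88

51.9 mol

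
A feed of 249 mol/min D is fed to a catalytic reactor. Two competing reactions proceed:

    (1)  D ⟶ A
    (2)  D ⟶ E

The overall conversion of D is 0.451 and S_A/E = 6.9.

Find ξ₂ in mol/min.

ξ₂ = 14.2 mol/min

Conversion of D: D consumed = 0.451 × 249 = 112.3 mol/min = 1ξ₁ + 1ξ₂.
Selectivity: 1ξ₁ / (1ξ₂) = 6.9 → ξ₁ = 6.9 ξ₂.
Substitute: (1·6.9 + 1) ξ₂ = 112.3 → ξ₂ = 14.22 mol/min, ξ₁ = 98.08 mol/min.
Outlet amounts (n = n₀ + Σ ν·ξ):
  D: 249 − 1(98.08) − 1(14.22) = 136.7
  A: 0 + 1(98.08) = 98.08
  E: 0 + 1(14.22) = 14.22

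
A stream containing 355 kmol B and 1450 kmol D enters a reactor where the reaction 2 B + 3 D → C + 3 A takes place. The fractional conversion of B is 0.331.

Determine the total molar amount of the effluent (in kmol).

B reacted = 0.331 × 355 = 117.5 kmol; ν_B = −2, so ξ = 117.5/2 = 58.75 kmol.
Outlet amounts (n = n₀ + ν ξ):
  B: 355 − 2(58.75) = 237.5
  D: 1450 − 3(58.75) = 1274
  C: 0 + 1(58.75) = 58.75
  A: 0 + 3(58.75) = 176.3
Total out = 237.5 + 1274 + 58.75 + 176.3 = 1746 kmol.

1750 kmol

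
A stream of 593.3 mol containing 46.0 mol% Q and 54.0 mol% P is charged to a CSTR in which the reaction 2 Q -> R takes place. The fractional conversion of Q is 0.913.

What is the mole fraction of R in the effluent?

Q reacted = 0.913 × 272.9 = 249.2 mol; ν_Q = −2, so ξ = 249.2/2 = 124.6 mol.
Outlet amounts (n = n₀ + ν ξ):
  Q: 272.9 − 2(124.6) = 23.74
  R: 0 + 1(124.6) = 124.6
  P: 320.4 (inert)
Total out = 468.7 mol; y_R = 124.6 / 468.7 = 0.2658.

0.266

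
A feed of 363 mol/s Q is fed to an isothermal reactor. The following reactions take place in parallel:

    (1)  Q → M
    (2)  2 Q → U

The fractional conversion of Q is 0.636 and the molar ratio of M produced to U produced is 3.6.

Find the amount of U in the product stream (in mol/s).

Conversion of Q: Q consumed = 0.636 × 363 = 230.9 mol/s = 1ξ₁ + 2ξ₂.
Selectivity: 1ξ₁ / (1ξ₂) = 3.6 → ξ₁ = 3.6 ξ₂.
Substitute: (1·3.6 + 2) ξ₂ = 230.9 → ξ₂ = 41.23 mol/s, ξ₁ = 148.4 mol/s.
Outlet amounts (n = n₀ + Σ ν·ξ):
  Q: 363 − 1(148.4) − 2(41.23) = 132.1
  M: 0 + 1(148.4) = 148.4
  U: 0 + 1(41.23) = 41.23

41.2 mol/s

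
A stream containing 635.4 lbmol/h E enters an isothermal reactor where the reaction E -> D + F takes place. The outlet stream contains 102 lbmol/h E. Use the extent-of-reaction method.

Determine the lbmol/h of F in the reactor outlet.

For E: n = n₀ − 1ξ → 102 = 635.4 − 1ξ, giving ξ = 533.4 lbmol/h.
Outlet amounts (n = n₀ + ν ξ):
  E: 635.4 − 1(533.4) = 102
  D: 0 + 1(533.4) = 533.4
  F: 0 + 1(533.4) = 533.4

533 lbmol/h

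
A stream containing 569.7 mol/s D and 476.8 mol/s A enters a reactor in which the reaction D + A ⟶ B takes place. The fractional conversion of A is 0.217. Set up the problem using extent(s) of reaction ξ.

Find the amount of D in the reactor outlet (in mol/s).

466 mol/s

A reacted = 0.217 × 476.8 = 103.5 mol/s; ν_A = −1, so ξ = 103.5/1 = 103.5 mol/s.
Outlet amounts (n = n₀ + ν ξ):
  D: 569.7 − 1(103.5) = 466.2
  A: 476.8 − 1(103.5) = 373.3
  B: 0 + 1(103.5) = 103.5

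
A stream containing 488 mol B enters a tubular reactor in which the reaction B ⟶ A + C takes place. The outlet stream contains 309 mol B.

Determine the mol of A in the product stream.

179 mol

For B: n = n₀ − 1ξ → 309 = 488 − 1ξ, giving ξ = 179 mol.
Outlet amounts (n = n₀ + ν ξ):
  B: 488 − 1(179) = 309
  A: 0 + 1(179) = 179
  C: 0 + 1(179) = 179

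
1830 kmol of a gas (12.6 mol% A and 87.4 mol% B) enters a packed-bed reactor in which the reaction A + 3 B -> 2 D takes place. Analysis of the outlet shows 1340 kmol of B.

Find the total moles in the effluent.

1660 kmol

For B: n = n₀ − 3ξ → 1340 = 1599 − 3ξ, giving ξ = 86.47 kmol.
Outlet amounts (n = n₀ + ν ξ):
  A: 230.6 − 1(86.47) = 144.1
  B: 1599 − 3(86.47) = 1340
  D: 0 + 2(86.47) = 172.9
Total out = 144.1 + 1340 + 172.9 = 1657 kmol.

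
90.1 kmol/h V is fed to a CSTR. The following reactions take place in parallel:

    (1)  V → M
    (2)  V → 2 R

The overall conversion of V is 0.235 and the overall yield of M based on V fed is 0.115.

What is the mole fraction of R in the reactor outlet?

0.214

Yield of M: 1ξ₁ / 90.1 = 0.115 → ξ₁ = 10.36 kmol/h.
Conversion of V: 1ξ₁ + 1ξ₂ = 0.235 × 90.1 = 21.17 → ξ₂ = 10.81 kmol/h.
Outlet amounts (n = n₀ + Σ ν·ξ):
  V: 90.1 − 1(10.36) − 1(10.81) = 68.93
  M: 0 + 1(10.36) = 10.36
  R: 0 + 2(10.81) = 21.62
Total out = 100.9 kmol/h; y_R = 21.62 / 100.9 = 0.2143.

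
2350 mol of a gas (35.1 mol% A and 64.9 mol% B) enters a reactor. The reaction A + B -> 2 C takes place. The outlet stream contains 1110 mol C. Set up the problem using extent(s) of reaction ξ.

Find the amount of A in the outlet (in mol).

270 mol

For C: n = n₀ + 2ξ → 1110 = 0 + 2ξ, giving ξ = 555 mol.
Outlet amounts (n = n₀ + ν ξ):
  A: 824.9 − 1(555) = 269.9
  B: 1525 − 1(555) = 970.2
  C: 0 + 2(555) = 1110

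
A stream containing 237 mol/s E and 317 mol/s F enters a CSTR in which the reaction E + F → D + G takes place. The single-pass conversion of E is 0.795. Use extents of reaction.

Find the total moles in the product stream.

554 mol/s

E reacted = 0.795 × 237 = 188.4 mol/s; ν_E = −1, so ξ = 188.4/1 = 188.4 mol/s.
Outlet amounts (n = n₀ + ν ξ):
  E: 237 − 1(188.4) = 48.58
  F: 317 − 1(188.4) = 128.6
  D: 0 + 1(188.4) = 188.4
  G: 0 + 1(188.4) = 188.4
Total out = 48.58 + 128.6 + 188.4 + 188.4 = 554 mol/s.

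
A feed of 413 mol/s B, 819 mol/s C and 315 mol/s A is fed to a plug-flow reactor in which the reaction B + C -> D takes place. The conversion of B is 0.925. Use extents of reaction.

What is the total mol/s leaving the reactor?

B reacted = 0.925 × 413 = 382 mol/s; ν_B = −1, so ξ = 382/1 = 382 mol/s.
Outlet amounts (n = n₀ + ν ξ):
  B: 413 − 1(382) = 30.97
  C: 819 − 1(382) = 437
  D: 0 + 1(382) = 382
  A: 315 (inert)
Total out = 30.97 + 437 + 382 + 315 = 1165 mol/s.

1160 mol/s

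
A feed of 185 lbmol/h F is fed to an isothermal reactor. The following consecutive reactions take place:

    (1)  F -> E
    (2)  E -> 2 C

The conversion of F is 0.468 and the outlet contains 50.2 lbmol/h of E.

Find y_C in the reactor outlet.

0.329

Conversion of F: F consumed = 1ξ₁ = 0.468 × 185 → ξ₁ = 86.58 lbmol/h.
E balance: n_E = 0 + 1ξ₁ − 1ξ₂ = 50.2 → ξ₂ = (1·86.58 − 50.2)/1 = 36.38 lbmol/h.
Outlet amounts (n = n₀ + Σ ν·ξ):
  F: 185 − 1(86.58) = 98.42
  E: 0 + 1(86.58) − 1(36.38) = 50.2
  C: 0 + 2(36.38) = 72.76
Total out = 221.4 lbmol/h; y_C = 72.76 / 221.4 = 0.3287.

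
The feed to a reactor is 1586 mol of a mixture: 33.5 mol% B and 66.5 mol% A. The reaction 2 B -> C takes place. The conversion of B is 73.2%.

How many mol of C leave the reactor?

194 mol

B reacted = 0.732 × 531.3 = 388.9 mol; ν_B = −2, so ξ = 388.9/2 = 194.5 mol.
Outlet amounts (n = n₀ + ν ξ):
  B: 531.3 − 2(194.5) = 142.4
  C: 0 + 1(194.5) = 194.5
  A: 1055 (inert)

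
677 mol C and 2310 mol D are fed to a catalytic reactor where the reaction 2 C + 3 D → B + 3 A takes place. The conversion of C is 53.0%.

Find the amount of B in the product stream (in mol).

179 mol

C reacted = 0.53 × 677 = 358.8 mol; ν_C = −2, so ξ = 358.8/2 = 179.4 mol.
Outlet amounts (n = n₀ + ν ξ):
  C: 677 − 2(179.4) = 318.2
  D: 2310 − 3(179.4) = 1772
  B: 0 + 1(179.4) = 179.4
  A: 0 + 3(179.4) = 538.2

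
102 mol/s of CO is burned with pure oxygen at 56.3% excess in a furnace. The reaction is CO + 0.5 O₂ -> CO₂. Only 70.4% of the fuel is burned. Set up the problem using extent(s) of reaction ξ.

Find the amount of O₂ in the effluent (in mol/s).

Stoichiometric O₂ = 0.5 × 102 = 51 mol/s; O₂ fed = 51 × 1.563 = 79.71 mol/s.
Fuel reacted = 0.704 × 102 → ξ = 71.81 mol/s.
Outlet (n = n₀ + ν ξ):
  CO: 102 − 1(71.81) = 30.19
  O₂: 79.71 − 0.5(71.81) = 43.81
  CO₂: 0 + 1(71.81) = 71.81

43.8 mol/s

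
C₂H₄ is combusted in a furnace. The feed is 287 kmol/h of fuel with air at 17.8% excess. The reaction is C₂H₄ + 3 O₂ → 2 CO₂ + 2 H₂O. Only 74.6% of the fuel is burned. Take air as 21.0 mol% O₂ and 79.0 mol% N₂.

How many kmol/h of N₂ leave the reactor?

Stoichiometric O₂ = 3 × 287 = 861 kmol/h; O₂ fed = 861 × 1.178 = 1014 kmol/h.
N₂ fed = 1014 × 79/21 = 3816 kmol/h.
Fuel reacted = 0.746 × 287 → ξ = 214.1 kmol/h.
Outlet (n = n₀ + ν ξ):
  C₂H₄: 287 − 1(214.1) = 72.9
  O₂: 1014 − 3(214.1) = 372
  N₂: 3816 (inert)
  CO₂: 0 + 2(214.1) = 428.2
  H₂O: 0 + 2(214.1) = 428.2

3820 kmol/h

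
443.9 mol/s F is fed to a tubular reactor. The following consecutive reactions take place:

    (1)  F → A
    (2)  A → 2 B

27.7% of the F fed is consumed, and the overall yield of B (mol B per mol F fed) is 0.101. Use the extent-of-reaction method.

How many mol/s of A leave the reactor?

101 mol/s

Conversion of F: F consumed = 1ξ₁ = 0.277 × 443.9 → ξ₁ = 123 mol/s.
Yield of B: 2ξ₂ / 443.9 = 0.101 → ξ₂ = 22.42 mol/s.
Outlet amounts (n = n₀ + Σ ν·ξ):
  F: 443.9 − 1(123) = 320.9
  A: 0 + 1(123) − 1(22.42) = 100.5
  B: 0 + 2(22.42) = 44.83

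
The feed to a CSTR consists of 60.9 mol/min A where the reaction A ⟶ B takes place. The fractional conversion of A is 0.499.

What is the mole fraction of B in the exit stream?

0.499

A reacted = 0.499 × 60.9 = 30.39 mol/min; ν_A = −1, so ξ = 30.39/1 = 30.39 mol/min.
Outlet amounts (n = n₀ + ν ξ):
  A: 60.9 − 1(30.39) = 30.51
  B: 0 + 1(30.39) = 30.39
Total out = 60.9 mol/min; y_B = 30.39 / 60.9 = 0.499.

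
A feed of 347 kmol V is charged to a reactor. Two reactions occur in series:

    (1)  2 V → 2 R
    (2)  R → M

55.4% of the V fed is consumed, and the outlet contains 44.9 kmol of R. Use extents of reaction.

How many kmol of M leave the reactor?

Conversion of V: V consumed = 2ξ₁ = 0.554 × 347 → ξ₁ = 96.12 kmol.
R balance: n_R = 0 + 2ξ₁ − 1ξ₂ = 44.9 → ξ₂ = (2·96.12 − 44.9)/1 = 147.3 kmol.
Outlet amounts (n = n₀ + Σ ν·ξ):
  V: 347 − 2(96.12) = 154.8
  R: 0 + 2(96.12) − 1(147.3) = 44.9
  M: 0 + 1(147.3) = 147.3

147 kmol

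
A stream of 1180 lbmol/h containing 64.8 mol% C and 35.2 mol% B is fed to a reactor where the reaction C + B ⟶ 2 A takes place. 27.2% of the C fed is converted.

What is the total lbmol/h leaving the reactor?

C reacted = 0.272 × 764.6 = 208 lbmol/h; ν_C = −1, so ξ = 208/1 = 208 lbmol/h.
Outlet amounts (n = n₀ + ν ξ):
  C: 764.6 − 1(208) = 556.7
  B: 415.4 − 1(208) = 207.4
  A: 0 + 2(208) = 416
Total out = 556.7 + 207.4 + 416 = 1180 lbmol/h.

1180 lbmol/h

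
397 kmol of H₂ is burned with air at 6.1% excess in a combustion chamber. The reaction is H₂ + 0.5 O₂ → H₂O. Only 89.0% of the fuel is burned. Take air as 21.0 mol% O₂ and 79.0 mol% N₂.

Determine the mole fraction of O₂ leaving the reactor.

0.0277

Stoichiometric O₂ = 0.5 × 397 = 198.5 kmol; O₂ fed = 198.5 × 1.061 = 210.6 kmol.
N₂ fed = 210.6 × 79/21 = 792.3 kmol.
Fuel reacted = 0.89 × 397 → ξ = 353.3 kmol.
Outlet (n = n₀ + ν ξ):
  H₂: 397 − 1(353.3) = 43.67
  O₂: 210.6 − 0.5(353.3) = 33.94
  N₂: 792.3 (inert)
  H₂O: 0 + 1(353.3) = 353.3
Total out = 1223 kmol; y_O₂ = 33.94 / 1223 = 0.02775.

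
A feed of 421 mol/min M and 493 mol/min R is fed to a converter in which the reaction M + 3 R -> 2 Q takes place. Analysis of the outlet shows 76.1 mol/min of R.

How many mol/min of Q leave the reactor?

278 mol/min

For R: n = n₀ − 3ξ → 76.1 = 493 − 3ξ, giving ξ = 139 mol/min.
Outlet amounts (n = n₀ + ν ξ):
  M: 421 − 1(139) = 282
  R: 493 − 3(139) = 76.1
  Q: 0 + 2(139) = 277.9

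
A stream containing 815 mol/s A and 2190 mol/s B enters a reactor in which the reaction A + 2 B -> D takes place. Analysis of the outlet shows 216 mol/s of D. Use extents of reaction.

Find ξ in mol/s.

For D: n = n₀ + 1ξ → 216 = 0 + 1ξ, giving ξ = 216 mol/s.
Outlet amounts (n = n₀ + ν ξ):
  A: 815 − 1(216) = 599
  B: 2190 − 2(216) = 1758
  D: 0 + 1(216) = 216

ξ = 216 mol/s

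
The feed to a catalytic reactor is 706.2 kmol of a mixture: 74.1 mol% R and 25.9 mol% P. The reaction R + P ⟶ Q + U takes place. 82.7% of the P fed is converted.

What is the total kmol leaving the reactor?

706 kmol

P reacted = 0.827 × 182.9 = 151.3 kmol; ν_P = −1, so ξ = 151.3/1 = 151.3 kmol.
Outlet amounts (n = n₀ + ν ξ):
  R: 523.3 − 1(151.3) = 372
  P: 182.9 − 1(151.3) = 31.64
  Q: 0 + 1(151.3) = 151.3
  U: 0 + 1(151.3) = 151.3
Total out = 372 + 31.64 + 151.3 + 151.3 = 706.2 kmol.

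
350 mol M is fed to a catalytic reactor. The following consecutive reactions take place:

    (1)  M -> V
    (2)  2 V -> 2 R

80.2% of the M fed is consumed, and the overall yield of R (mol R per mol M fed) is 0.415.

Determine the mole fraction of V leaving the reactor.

0.387

Conversion of M: M consumed = 1ξ₁ = 0.802 × 350 → ξ₁ = 280.7 mol.
Yield of R: 2ξ₂ / 350 = 0.415 → ξ₂ = 72.62 mol.
Outlet amounts (n = n₀ + Σ ν·ξ):
  M: 350 − 1(280.7) = 69.3
  V: 0 + 1(280.7) − 2(72.62) = 135.4
  R: 0 + 2(72.62) = 145.2
Total out = 350 mol; y_V = 135.4 / 350 = 0.387.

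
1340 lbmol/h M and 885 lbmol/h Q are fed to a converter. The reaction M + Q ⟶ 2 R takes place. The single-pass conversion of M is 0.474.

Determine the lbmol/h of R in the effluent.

1270 lbmol/h

M reacted = 0.474 × 1340 = 635.2 lbmol/h; ν_M = −1, so ξ = 635.2/1 = 635.2 lbmol/h.
Outlet amounts (n = n₀ + ν ξ):
  M: 1340 − 1(635.2) = 704.8
  Q: 885 − 1(635.2) = 249.8
  R: 0 + 2(635.2) = 1270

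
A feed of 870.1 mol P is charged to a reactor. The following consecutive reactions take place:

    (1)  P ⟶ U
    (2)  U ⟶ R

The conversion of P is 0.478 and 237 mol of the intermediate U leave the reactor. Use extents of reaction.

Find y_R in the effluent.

0.206

Conversion of P: P consumed = 1ξ₁ = 0.478 × 870.1 → ξ₁ = 415.9 mol.
U balance: n_U = 0 + 1ξ₁ − 1ξ₂ = 237 → ξ₂ = (1·415.9 − 237)/1 = 178.9 mol.
Outlet amounts (n = n₀ + Σ ν·ξ):
  P: 870.1 − 1(415.9) = 454.2
  U: 0 + 1(415.9) − 1(178.9) = 237
  R: 0 + 1(178.9) = 178.9
Total out = 870.1 mol; y_R = 178.9 / 870.1 = 0.2056.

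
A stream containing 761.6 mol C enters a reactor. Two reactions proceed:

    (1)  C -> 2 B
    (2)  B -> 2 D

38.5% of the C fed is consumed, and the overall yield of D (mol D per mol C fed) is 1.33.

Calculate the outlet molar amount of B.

Conversion of C: C consumed = 1ξ₁ = 0.385 × 761.6 → ξ₁ = 293.2 mol.
Yield of D: 2ξ₂ / 761.6 = 1.33 → ξ₂ = 506.5 mol.
Outlet amounts (n = n₀ + Σ ν·ξ):
  C: 761.6 − 1(293.2) = 468.4
  B: 0 + 2(293.2) − 1(506.5) = 79.97
  D: 0 + 2(506.5) = 1013

80 mol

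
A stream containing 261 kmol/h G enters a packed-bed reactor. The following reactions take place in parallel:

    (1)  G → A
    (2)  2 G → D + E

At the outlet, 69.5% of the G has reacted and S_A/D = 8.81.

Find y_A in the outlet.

0.566

Conversion of G: G consumed = 0.695 × 261 = 181.4 kmol/h = 1ξ₁ + 2ξ₂.
Selectivity: 1ξ₁ / (1ξ₂) = 8.81 → ξ₁ = 8.81 ξ₂.
Substitute: (1·8.81 + 2) ξ₂ = 181.4 → ξ₂ = 16.78 kmol/h, ξ₁ = 147.8 kmol/h.
Outlet amounts (n = n₀ + Σ ν·ξ):
  G: 261 − 1(147.8) − 2(16.78) = 79.6
  A: 0 + 1(147.8) = 147.8
  D: 0 + 1(16.78) = 16.78
  E: 0 + 1(16.78) = 16.78
Total out = 261 kmol/h; y_A = 147.8 / 261 = 0.5664.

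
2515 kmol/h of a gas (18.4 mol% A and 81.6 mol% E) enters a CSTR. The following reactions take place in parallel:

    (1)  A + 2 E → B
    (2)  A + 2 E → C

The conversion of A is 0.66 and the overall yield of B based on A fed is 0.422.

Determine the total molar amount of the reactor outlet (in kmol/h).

1900 kmol/h

Yield of B: 1ξ₁ / 462.8 = 0.422 → ξ₁ = 195.3 kmol/h.
Conversion of A: 1ξ₁ + 1ξ₂ = 0.66 × 462.8 = 305.4 → ξ₂ = 110.1 kmol/h.
Outlet amounts (n = n₀ + Σ ν·ξ):
  A: 462.8 − 1(195.3) − 1(110.1) = 157.3
  E: 2052 − 2(195.3) − 2(110.1) = 1441
  B: 0 + 1(195.3) = 195.3
  C: 0 + 1(110.1) = 110.1
Total out = 157.3 + 1441 + 195.3 + 110.1 = 1904 kmol/h.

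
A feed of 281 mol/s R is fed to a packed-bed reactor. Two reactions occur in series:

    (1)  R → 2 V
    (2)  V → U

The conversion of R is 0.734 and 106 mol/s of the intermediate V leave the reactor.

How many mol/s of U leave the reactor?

Conversion of R: R consumed = 1ξ₁ = 0.734 × 281 → ξ₁ = 206.3 mol/s.
V balance: n_V = 0 + 2ξ₁ − 1ξ₂ = 106 → ξ₂ = (2·206.3 − 106)/1 = 306.5 mol/s.
Outlet amounts (n = n₀ + Σ ν·ξ):
  R: 281 − 1(206.3) = 74.75
  V: 0 + 2(206.3) − 1(306.5) = 106
  U: 0 + 1(306.5) = 306.5

307 mol/s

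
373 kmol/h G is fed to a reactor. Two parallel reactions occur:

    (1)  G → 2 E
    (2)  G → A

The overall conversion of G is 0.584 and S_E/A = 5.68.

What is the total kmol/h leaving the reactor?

534 kmol/h

Conversion of G: G consumed = 0.584 × 373 = 217.8 kmol/h = 1ξ₁ + 1ξ₂.
Selectivity: 2ξ₁ / (1ξ₂) = 5.68 → ξ₁ = 2.84 ξ₂.
Substitute: (1·2.84 + 1) ξ₂ = 217.8 → ξ₂ = 56.73 kmol/h, ξ₁ = 161.1 kmol/h.
Outlet amounts (n = n₀ + Σ ν·ξ):
  G: 373 − 1(161.1) − 1(56.73) = 155.2
  E: 0 + 2(161.1) = 322.2
  A: 0 + 1(56.73) = 56.73
Total out = 155.2 + 322.2 + 56.73 = 534.1 kmol/h.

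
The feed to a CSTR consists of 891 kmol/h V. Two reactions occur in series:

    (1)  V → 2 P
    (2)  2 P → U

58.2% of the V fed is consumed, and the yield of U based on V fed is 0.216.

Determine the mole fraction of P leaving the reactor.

0.536

Conversion of V: V consumed = 1ξ₁ = 0.582 × 891 → ξ₁ = 518.6 kmol/h.
Yield of U: 1ξ₂ / 891 = 0.216 → ξ₂ = 192.5 kmol/h.
Outlet amounts (n = n₀ + Σ ν·ξ):
  V: 891 − 1(518.6) = 372.4
  P: 0 + 2(518.6) − 2(192.5) = 652.2
  U: 0 + 1(192.5) = 192.5
Total out = 1217 kmol/h; y_P = 652.2 / 1217 = 0.5359.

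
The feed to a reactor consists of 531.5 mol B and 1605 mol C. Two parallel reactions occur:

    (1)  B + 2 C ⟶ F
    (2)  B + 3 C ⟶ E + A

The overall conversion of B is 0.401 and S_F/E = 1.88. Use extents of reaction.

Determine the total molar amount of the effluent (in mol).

Conversion of B: B consumed = 0.401 × 531.5 = 213.1 mol = 1ξ₁ + 1ξ₂.
Selectivity: 1ξ₁ / (1ξ₂) = 1.88 → ξ₁ = 1.88 ξ₂.
Substitute: (1·1.88 + 1) ξ₂ = 213.1 → ξ₂ = 74 mol, ξ₁ = 139.1 mol.
Outlet amounts (n = n₀ + Σ ν·ξ):
  B: 531.5 − 1(139.1) − 1(74) = 318.4
  C: 1605 − 2(139.1) − 3(74) = 1105
  F: 0 + 1(139.1) = 139.1
  E: 0 + 1(74) = 74
  A: 0 + 1(74) = 74
Total out = 318.4 + 1105 + 139.1 + 74 + 74 = 1710 mol.

1710 mol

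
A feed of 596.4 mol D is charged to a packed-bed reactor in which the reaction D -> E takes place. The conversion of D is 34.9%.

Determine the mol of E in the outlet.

208 mol

D reacted = 0.349 × 596.4 = 208.1 mol; ν_D = −1, so ξ = 208.1/1 = 208.1 mol.
Outlet amounts (n = n₀ + ν ξ):
  D: 596.4 − 1(208.1) = 388.3
  E: 0 + 1(208.1) = 208.1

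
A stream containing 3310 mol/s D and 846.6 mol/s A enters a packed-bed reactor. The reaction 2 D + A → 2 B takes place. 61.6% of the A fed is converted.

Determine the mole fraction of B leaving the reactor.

0.287

A reacted = 0.616 × 846.6 = 521.5 mol/s; ν_A = −1, so ξ = 521.5/1 = 521.5 mol/s.
Outlet amounts (n = n₀ + ν ξ):
  D: 3310 − 2(521.5) = 2267
  A: 846.6 − 1(521.5) = 325.1
  B: 0 + 2(521.5) = 1043
Total out = 3635 mol/s; y_B = 1043 / 3635 = 0.2869.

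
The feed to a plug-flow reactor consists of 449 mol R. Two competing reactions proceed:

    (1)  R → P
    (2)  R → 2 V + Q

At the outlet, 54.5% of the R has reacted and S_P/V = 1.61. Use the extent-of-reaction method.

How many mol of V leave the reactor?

Conversion of R: R consumed = 0.545 × 449 = 244.7 mol = 1ξ₁ + 1ξ₂.
Selectivity: 1ξ₁ / (2ξ₂) = 1.61 → ξ₁ = 3.22 ξ₂.
Substitute: (1·3.22 + 1) ξ₂ = 244.7 → ξ₂ = 57.99 mol, ξ₁ = 186.7 mol.
Outlet amounts (n = n₀ + Σ ν·ξ):
  R: 449 − 1(186.7) − 1(57.99) = 204.3
  P: 0 + 1(186.7) = 186.7
  V: 0 + 2(57.99) = 116
  Q: 0 + 1(57.99) = 57.99

116 mol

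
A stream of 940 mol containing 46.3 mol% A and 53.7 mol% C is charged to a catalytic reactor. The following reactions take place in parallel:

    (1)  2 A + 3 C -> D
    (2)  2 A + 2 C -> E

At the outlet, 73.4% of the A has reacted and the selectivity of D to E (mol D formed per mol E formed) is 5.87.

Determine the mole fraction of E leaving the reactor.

0.0717

Conversion of A: A consumed = 0.734 × 435.2 = 319.5 mol = 2ξ₁ + 2ξ₂.
Selectivity: 1ξ₁ / (1ξ₂) = 5.87 → ξ₁ = 5.87 ξ₂.
Substitute: (2·5.87 + 2) ξ₂ = 319.5 → ξ₂ = 23.25 mol, ξ₁ = 136.5 mol.
Outlet amounts (n = n₀ + Σ ν·ξ):
  A: 435.2 − 2(136.5) − 2(23.25) = 115.8
  C: 504.8 − 3(136.5) − 2(23.25) = 48.85
  D: 0 + 1(136.5) = 136.5
  E: 0 + 1(23.25) = 23.25
Total out = 324.3 mol; y_E = 23.25 / 324.3 = 0.07168.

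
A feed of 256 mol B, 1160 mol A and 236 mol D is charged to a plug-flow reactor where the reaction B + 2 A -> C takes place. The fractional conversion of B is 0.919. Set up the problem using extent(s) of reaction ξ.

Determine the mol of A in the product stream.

B reacted = 0.919 × 256 = 235.3 mol; ν_B = −1, so ξ = 235.3/1 = 235.3 mol.
Outlet amounts (n = n₀ + ν ξ):
  B: 256 − 1(235.3) = 20.74
  A: 1160 − 2(235.3) = 689.5
  C: 0 + 1(235.3) = 235.3
  D: 236 (inert)

689 mol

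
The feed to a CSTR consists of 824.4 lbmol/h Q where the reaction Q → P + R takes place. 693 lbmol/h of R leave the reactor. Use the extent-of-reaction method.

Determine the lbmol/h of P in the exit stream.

693 lbmol/h

For R: n = n₀ + 1ξ → 693 = 0 + 1ξ, giving ξ = 693 lbmol/h.
Outlet amounts (n = n₀ + ν ξ):
  Q: 824.4 − 1(693) = 131.4
  P: 0 + 1(693) = 693
  R: 0 + 1(693) = 693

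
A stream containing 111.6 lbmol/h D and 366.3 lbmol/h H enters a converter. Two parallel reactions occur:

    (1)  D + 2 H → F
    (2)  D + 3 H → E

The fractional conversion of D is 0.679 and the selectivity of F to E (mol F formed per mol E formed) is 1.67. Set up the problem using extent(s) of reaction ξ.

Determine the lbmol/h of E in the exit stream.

Conversion of D: D consumed = 0.679 × 111.6 = 75.78 lbmol/h = 1ξ₁ + 1ξ₂.
Selectivity: 1ξ₁ / (1ξ₂) = 1.67 → ξ₁ = 1.67 ξ₂.
Substitute: (1·1.67 + 1) ξ₂ = 75.78 → ξ₂ = 28.38 lbmol/h, ξ₁ = 47.4 lbmol/h.
Outlet amounts (n = n₀ + Σ ν·ξ):
  D: 111.6 − 1(47.4) − 1(28.38) = 35.82
  H: 366.3 − 2(47.4) − 3(28.38) = 186.4
  F: 0 + 1(47.4) = 47.4
  E: 0 + 1(28.38) = 28.38

28.4 lbmol/h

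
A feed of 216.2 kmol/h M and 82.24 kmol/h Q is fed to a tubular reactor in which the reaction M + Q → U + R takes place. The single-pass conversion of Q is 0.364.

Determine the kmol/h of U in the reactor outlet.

Q reacted = 0.364 × 82.24 = 29.94 kmol/h; ν_Q = −1, so ξ = 29.94/1 = 29.94 kmol/h.
Outlet amounts (n = n₀ + ν ξ):
  M: 216.2 − 1(29.94) = 186.3
  Q: 82.24 − 1(29.94) = 52.3
  U: 0 + 1(29.94) = 29.94
  R: 0 + 1(29.94) = 29.94

29.9 kmol/h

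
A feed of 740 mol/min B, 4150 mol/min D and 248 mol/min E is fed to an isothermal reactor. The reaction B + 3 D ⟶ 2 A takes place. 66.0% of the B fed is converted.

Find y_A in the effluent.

0.235

B reacted = 0.66 × 740 = 488.4 mol/min; ν_B = −1, so ξ = 488.4/1 = 488.4 mol/min.
Outlet amounts (n = n₀ + ν ξ):
  B: 740 − 1(488.4) = 251.6
  D: 4150 − 3(488.4) = 2685
  A: 0 + 2(488.4) = 976.8
  E: 248 (inert)
Total out = 4161 mol/min; y_A = 976.8 / 4161 = 0.2347.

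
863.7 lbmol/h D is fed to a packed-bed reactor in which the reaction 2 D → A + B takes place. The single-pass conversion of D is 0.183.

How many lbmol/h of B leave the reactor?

79 lbmol/h

D reacted = 0.183 × 863.7 = 158.1 lbmol/h; ν_D = −2, so ξ = 158.1/2 = 79.03 lbmol/h.
Outlet amounts (n = n₀ + ν ξ):
  D: 863.7 − 2(79.03) = 705.6
  A: 0 + 1(79.03) = 79.03
  B: 0 + 1(79.03) = 79.03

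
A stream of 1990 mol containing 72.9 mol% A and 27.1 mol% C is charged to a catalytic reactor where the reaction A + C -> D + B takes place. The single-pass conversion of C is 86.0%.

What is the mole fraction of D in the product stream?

0.233

C reacted = 0.86 × 539.3 = 463.8 mol; ν_C = −1, so ξ = 463.8/1 = 463.8 mol.
Outlet amounts (n = n₀ + ν ξ):
  A: 1451 − 1(463.8) = 986.9
  C: 539.3 − 1(463.8) = 75.5
  D: 0 + 1(463.8) = 463.8
  B: 0 + 1(463.8) = 463.8
Total out = 1990 mol; y_D = 463.8 / 1990 = 0.2331.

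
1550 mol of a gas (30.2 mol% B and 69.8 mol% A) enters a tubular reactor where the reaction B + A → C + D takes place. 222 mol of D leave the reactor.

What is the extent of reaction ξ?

For D: n = n₀ + 1ξ → 222 = 0 + 1ξ, giving ξ = 222 mol.
Outlet amounts (n = n₀ + ν ξ):
  B: 468.1 − 1(222) = 246.1
  A: 1082 − 1(222) = 859.9
  C: 0 + 1(222) = 222
  D: 0 + 1(222) = 222

ξ = 222 mol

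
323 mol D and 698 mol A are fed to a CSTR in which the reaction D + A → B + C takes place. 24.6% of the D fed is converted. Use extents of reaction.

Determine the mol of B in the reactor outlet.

D reacted = 0.246 × 323 = 79.46 mol; ν_D = −1, so ξ = 79.46/1 = 79.46 mol.
Outlet amounts (n = n₀ + ν ξ):
  D: 323 − 1(79.46) = 243.5
  A: 698 − 1(79.46) = 618.5
  B: 0 + 1(79.46) = 79.46
  C: 0 + 1(79.46) = 79.46

79.5 mol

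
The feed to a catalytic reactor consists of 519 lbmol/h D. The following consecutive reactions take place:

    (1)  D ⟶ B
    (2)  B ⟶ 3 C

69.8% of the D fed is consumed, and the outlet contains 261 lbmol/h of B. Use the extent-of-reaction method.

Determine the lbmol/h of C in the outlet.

304 lbmol/h

Conversion of D: D consumed = 1ξ₁ = 0.698 × 519 → ξ₁ = 362.3 lbmol/h.
B balance: n_B = 0 + 1ξ₁ − 1ξ₂ = 261 → ξ₂ = (1·362.3 − 261)/1 = 101.3 lbmol/h.
Outlet amounts (n = n₀ + Σ ν·ξ):
  D: 519 − 1(362.3) = 156.7
  B: 0 + 1(362.3) − 1(101.3) = 261
  C: 0 + 3(101.3) = 303.8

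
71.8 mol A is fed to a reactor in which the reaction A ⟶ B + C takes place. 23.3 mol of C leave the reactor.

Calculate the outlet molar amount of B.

For C: n = n₀ + 1ξ → 23.3 = 0 + 1ξ, giving ξ = 23.3 mol.
Outlet amounts (n = n₀ + ν ξ):
  A: 71.8 − 1(23.3) = 48.5
  B: 0 + 1(23.3) = 23.3
  C: 0 + 1(23.3) = 23.3

23.3 mol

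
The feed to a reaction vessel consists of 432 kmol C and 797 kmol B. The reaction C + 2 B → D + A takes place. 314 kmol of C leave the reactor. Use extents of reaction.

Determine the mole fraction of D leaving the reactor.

For C: n = n₀ − 1ξ → 314 = 432 − 1ξ, giving ξ = 118 kmol.
Outlet amounts (n = n₀ + ν ξ):
  C: 432 − 1(118) = 314
  B: 797 − 2(118) = 561
  D: 0 + 1(118) = 118
  A: 0 + 1(118) = 118
Total out = 1111 kmol; y_D = 118 / 1111 = 0.1062.

0.106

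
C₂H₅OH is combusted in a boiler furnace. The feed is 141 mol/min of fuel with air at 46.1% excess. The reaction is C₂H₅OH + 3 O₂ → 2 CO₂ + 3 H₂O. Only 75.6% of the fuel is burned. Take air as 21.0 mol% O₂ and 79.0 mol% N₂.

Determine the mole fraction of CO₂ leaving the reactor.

Stoichiometric O₂ = 3 × 141 = 423 mol/min; O₂ fed = 423 × 1.461 = 618 mol/min.
N₂ fed = 618 × 79/21 = 2325 mol/min.
Fuel reacted = 0.756 × 141 → ξ = 106.6 mol/min.
Outlet (n = n₀ + ν ξ):
  C₂H₅OH: 141 − 1(106.6) = 34.4
  O₂: 618 − 3(106.6) = 298.2
  N₂: 2325 (inert)
  CO₂: 0 + 2(106.6) = 213.2
  H₂O: 0 + 3(106.6) = 319.8
Total out = 3190 mol/min; y_CO₂ = 213.2 / 3190 = 0.06682.

0.0668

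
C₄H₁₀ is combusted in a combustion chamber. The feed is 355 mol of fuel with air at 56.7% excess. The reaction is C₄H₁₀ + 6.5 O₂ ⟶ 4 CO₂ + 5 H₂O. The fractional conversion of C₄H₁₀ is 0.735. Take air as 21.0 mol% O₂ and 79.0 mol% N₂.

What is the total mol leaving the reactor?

18000 mol

Stoichiometric O₂ = 6.5 × 355 = 2308 mol; O₂ fed = 2308 × 1.567 = 3616 mol.
N₂ fed = 3616 × 79/21 = 13600 mol.
Fuel reacted = 0.735 × 355 → ξ = 260.9 mol.
Outlet (n = n₀ + ν ξ):
  C₄H₁₀: 355 − 1(260.9) = 94.07
  O₂: 3616 − 6.5(260.9) = 1920
  N₂: 13600 (inert)
  CO₂: 0 + 4(260.9) = 1044
  H₂O: 0 + 5(260.9) = 1305
Total out = 94.07 + 1920 + 13600 + 1044 + 1305 = 17960 mol.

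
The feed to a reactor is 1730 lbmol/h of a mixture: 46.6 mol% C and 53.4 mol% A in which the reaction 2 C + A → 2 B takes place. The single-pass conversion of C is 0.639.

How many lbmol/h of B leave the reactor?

515 lbmol/h

C reacted = 0.639 × 806.2 = 515.1 lbmol/h; ν_C = −2, so ξ = 515.1/2 = 257.6 lbmol/h.
Outlet amounts (n = n₀ + ν ξ):
  C: 806.2 − 2(257.6) = 291
  A: 923.8 − 1(257.6) = 666.2
  B: 0 + 2(257.6) = 515.1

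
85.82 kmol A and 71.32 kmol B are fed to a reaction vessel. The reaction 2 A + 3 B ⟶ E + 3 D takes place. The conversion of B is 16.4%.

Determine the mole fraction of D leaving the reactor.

0.0763

B reacted = 0.164 × 71.32 = 11.7 kmol; ν_B = −3, so ξ = 11.7/3 = 3.899 kmol.
Outlet amounts (n = n₀ + ν ξ):
  A: 85.82 − 2(3.899) = 78.02
  B: 71.32 − 3(3.899) = 59.62
  E: 0 + 1(3.899) = 3.899
  D: 0 + 3(3.899) = 11.7
Total out = 153.2 kmol; y_D = 11.7 / 153.2 = 0.07633.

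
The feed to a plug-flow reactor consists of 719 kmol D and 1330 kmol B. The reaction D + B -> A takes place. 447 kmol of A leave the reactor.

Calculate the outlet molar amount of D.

For A: n = n₀ + 1ξ → 447 = 0 + 1ξ, giving ξ = 447 kmol.
Outlet amounts (n = n₀ + ν ξ):
  D: 719 − 1(447) = 272
  B: 1330 − 1(447) = 883
  A: 0 + 1(447) = 447

272 kmol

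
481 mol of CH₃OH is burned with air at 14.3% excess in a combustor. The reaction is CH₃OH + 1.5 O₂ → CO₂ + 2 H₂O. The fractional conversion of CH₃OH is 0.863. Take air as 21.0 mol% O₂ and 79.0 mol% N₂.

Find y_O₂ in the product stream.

Stoichiometric O₂ = 1.5 × 481 = 721.5 mol; O₂ fed = 721.5 × 1.143 = 824.7 mol.
N₂ fed = 824.7 × 79/21 = 3102 mol.
Fuel reacted = 0.863 × 481 → ξ = 415.1 mol.
Outlet (n = n₀ + ν ξ):
  CH₃OH: 481 − 1(415.1) = 65.9
  O₂: 824.7 − 1.5(415.1) = 202
  N₂: 3102 (inert)
  CO₂: 0 + 1(415.1) = 415.1
  H₂O: 0 + 2(415.1) = 830.2
Total out = 4616 mol; y_O₂ = 202 / 4616 = 0.04377.

0.0438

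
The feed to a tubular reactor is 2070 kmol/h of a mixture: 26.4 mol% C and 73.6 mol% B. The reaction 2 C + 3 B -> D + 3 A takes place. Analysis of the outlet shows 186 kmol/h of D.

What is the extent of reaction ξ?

For D: n = n₀ + 1ξ → 186 = 0 + 1ξ, giving ξ = 186 kmol/h.
Outlet amounts (n = n₀ + ν ξ):
  C: 546.5 − 2(186) = 174.5
  B: 1524 − 3(186) = 965.5
  D: 0 + 1(186) = 186
  A: 0 + 3(186) = 558

ξ = 186 kmol/h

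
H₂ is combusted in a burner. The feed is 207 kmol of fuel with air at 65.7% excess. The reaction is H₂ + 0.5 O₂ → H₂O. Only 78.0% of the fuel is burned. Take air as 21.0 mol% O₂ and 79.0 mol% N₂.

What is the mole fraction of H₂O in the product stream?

0.171

Stoichiometric O₂ = 0.5 × 207 = 103.5 kmol; O₂ fed = 103.5 × 1.657 = 171.5 kmol.
N₂ fed = 171.5 × 79/21 = 645.2 kmol.
Fuel reacted = 0.78 × 207 → ξ = 161.5 kmol.
Outlet (n = n₀ + ν ξ):
  H₂: 207 − 1(161.5) = 45.54
  O₂: 171.5 − 0.5(161.5) = 90.77
  N₂: 645.2 (inert)
  H₂O: 0 + 1(161.5) = 161.5
Total out = 942.9 kmol; y_H₂O = 161.5 / 942.9 = 0.1712.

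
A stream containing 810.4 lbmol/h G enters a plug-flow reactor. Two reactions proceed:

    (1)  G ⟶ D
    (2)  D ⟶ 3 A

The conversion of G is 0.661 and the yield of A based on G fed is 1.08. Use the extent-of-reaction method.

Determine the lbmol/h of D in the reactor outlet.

Conversion of G: G consumed = 1ξ₁ = 0.661 × 810.4 → ξ₁ = 535.7 lbmol/h.
Yield of A: 3ξ₂ / 810.4 = 1.08 → ξ₂ = 291.7 lbmol/h.
Outlet amounts (n = n₀ + Σ ν·ξ):
  G: 810.4 − 1(535.7) = 274.7
  D: 0 + 1(535.7) − 1(291.7) = 243.9
  A: 0 + 3(291.7) = 875.2

244 lbmol/h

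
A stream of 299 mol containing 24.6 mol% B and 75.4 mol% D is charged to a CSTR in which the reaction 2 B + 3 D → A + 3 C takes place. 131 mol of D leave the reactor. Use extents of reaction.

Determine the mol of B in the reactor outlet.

10.6 mol

For D: n = n₀ − 3ξ → 131 = 225.4 − 3ξ, giving ξ = 31.48 mol.
Outlet amounts (n = n₀ + ν ξ):
  B: 73.55 − 2(31.48) = 10.59
  D: 225.4 − 3(31.48) = 131
  A: 0 + 1(31.48) = 31.48
  C: 0 + 3(31.48) = 94.45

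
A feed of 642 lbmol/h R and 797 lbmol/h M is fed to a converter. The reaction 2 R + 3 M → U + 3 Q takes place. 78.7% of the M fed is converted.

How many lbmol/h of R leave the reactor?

M reacted = 0.787 × 797 = 627.2 lbmol/h; ν_M = −3, so ξ = 627.2/3 = 209.1 lbmol/h.
Outlet amounts (n = n₀ + ν ξ):
  R: 642 − 2(209.1) = 223.8
  M: 797 − 3(209.1) = 169.8
  U: 0 + 1(209.1) = 209.1
  Q: 0 + 3(209.1) = 627.2

224 lbmol/h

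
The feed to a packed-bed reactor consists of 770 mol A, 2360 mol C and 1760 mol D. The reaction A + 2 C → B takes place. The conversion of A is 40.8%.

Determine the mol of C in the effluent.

A reacted = 0.408 × 770 = 314.2 mol; ν_A = −1, so ξ = 314.2/1 = 314.2 mol.
Outlet amounts (n = n₀ + ν ξ):
  A: 770 − 1(314.2) = 455.8
  C: 2360 − 2(314.2) = 1732
  B: 0 + 1(314.2) = 314.2
  D: 1760 (inert)

1730 mol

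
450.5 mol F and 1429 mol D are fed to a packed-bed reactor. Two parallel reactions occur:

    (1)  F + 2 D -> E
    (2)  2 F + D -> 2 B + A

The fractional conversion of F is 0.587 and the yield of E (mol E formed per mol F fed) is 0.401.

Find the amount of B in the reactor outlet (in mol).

Yield of E: 1ξ₁ / 450.5 = 0.401 → ξ₁ = 180.7 mol.
Conversion of F: 1ξ₁ + 2ξ₂ = 0.587 × 450.5 = 264.4 → ξ₂ = 41.9 mol.
Outlet amounts (n = n₀ + Σ ν·ξ):
  F: 450.5 − 1(180.7) − 2(41.9) = 186.1
  D: 1429 − 2(180.7) − 1(41.9) = 1026
  E: 0 + 1(180.7) = 180.7
  B: 0 + 2(41.9) = 83.79
  A: 0 + 1(41.9) = 41.9

83.8 mol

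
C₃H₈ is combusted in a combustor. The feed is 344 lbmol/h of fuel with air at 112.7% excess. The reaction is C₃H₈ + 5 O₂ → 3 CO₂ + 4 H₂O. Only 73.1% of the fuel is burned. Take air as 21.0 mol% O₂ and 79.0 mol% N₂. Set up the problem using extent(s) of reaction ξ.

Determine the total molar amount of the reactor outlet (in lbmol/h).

18000 lbmol/h

Stoichiometric O₂ = 5 × 344 = 1720 lbmol/h; O₂ fed = 1720 × 2.127 = 3658 lbmol/h.
N₂ fed = 3658 × 79/21 = 13760 lbmol/h.
Fuel reacted = 0.731 × 344 → ξ = 251.5 lbmol/h.
Outlet (n = n₀ + ν ξ):
  C₃H₈: 344 − 1(251.5) = 92.54
  O₂: 3658 − 5(251.5) = 2401
  N₂: 13760 (inert)
  CO₂: 0 + 3(251.5) = 754.4
  H₂O: 0 + 4(251.5) = 1006
Total out = 92.54 + 2401 + 13760 + 754.4 + 1006 = 18020 lbmol/h.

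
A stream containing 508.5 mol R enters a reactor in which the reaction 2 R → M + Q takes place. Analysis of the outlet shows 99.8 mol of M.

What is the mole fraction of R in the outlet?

For M: n = n₀ + 1ξ → 99.8 = 0 + 1ξ, giving ξ = 99.8 mol.
Outlet amounts (n = n₀ + ν ξ):
  R: 508.5 − 2(99.8) = 308.9
  M: 0 + 1(99.8) = 99.8
  Q: 0 + 1(99.8) = 99.8
Total out = 508.5 mol; y_R = 308.9 / 508.5 = 0.6075.

0.607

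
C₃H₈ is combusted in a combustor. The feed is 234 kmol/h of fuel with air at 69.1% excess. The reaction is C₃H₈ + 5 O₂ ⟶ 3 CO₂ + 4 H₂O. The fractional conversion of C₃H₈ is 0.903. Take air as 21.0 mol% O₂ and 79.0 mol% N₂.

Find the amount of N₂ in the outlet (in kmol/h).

Stoichiometric O₂ = 5 × 234 = 1170 kmol/h; O₂ fed = 1170 × 1.691 = 1978 kmol/h.
N₂ fed = 1978 × 79/21 = 7443 kmol/h.
Fuel reacted = 0.903 × 234 → ξ = 211.3 kmol/h.
Outlet (n = n₀ + ν ξ):
  C₃H₈: 234 − 1(211.3) = 22.7
  O₂: 1978 − 5(211.3) = 922
  N₂: 7443 (inert)
  CO₂: 0 + 3(211.3) = 633.9
  H₂O: 0 + 4(211.3) = 845.2

7440 kmol/h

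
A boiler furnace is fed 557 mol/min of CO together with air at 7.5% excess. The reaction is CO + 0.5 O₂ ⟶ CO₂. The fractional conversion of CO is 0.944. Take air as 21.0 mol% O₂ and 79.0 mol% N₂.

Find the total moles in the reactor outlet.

1720 mol/min

Stoichiometric O₂ = 0.5 × 557 = 278.5 mol/min; O₂ fed = 278.5 × 1.075 = 299.4 mol/min.
N₂ fed = 299.4 × 79/21 = 1126 mol/min.
Fuel reacted = 0.944 × 557 → ξ = 525.8 mol/min.
Outlet (n = n₀ + ν ξ):
  CO: 557 − 1(525.8) = 31.19
  O₂: 299.4 − 0.5(525.8) = 36.48
  N₂: 1126 (inert)
  CO₂: 0 + 1(525.8) = 525.8
Total out = 31.19 + 36.48 + 1126 + 525.8 = 1720 mol/min.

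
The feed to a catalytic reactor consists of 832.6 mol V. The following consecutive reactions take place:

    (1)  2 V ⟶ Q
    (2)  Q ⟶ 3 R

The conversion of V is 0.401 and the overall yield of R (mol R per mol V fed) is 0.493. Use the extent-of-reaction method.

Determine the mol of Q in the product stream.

Conversion of V: V consumed = 2ξ₁ = 0.401 × 832.6 → ξ₁ = 166.9 mol.
Yield of R: 3ξ₂ / 832.6 = 0.493 → ξ₂ = 136.8 mol.
Outlet amounts (n = n₀ + Σ ν·ξ):
  V: 832.6 − 2(166.9) = 498.7
  Q: 0 + 1(166.9) − 1(136.8) = 30.11
  R: 0 + 3(136.8) = 410.5

30.1 mol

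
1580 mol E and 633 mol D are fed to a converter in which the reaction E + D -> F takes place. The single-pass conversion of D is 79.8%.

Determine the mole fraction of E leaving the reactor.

0.629

D reacted = 0.798 × 633 = 505.1 mol; ν_D = −1, so ξ = 505.1/1 = 505.1 mol.
Outlet amounts (n = n₀ + ν ξ):
  E: 1580 − 1(505.1) = 1075
  D: 633 − 1(505.1) = 127.9
  F: 0 + 1(505.1) = 505.1
Total out = 1708 mol; y_E = 1075 / 1708 = 0.6294.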